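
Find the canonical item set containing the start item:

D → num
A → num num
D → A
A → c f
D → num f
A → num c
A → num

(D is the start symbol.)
{ [A → . c f], [A → . num c], [A → . num num], [A → . num], [D → . A], [D → . num f], [D → . num], [D' → . D] }

First, augment the grammar with D' → D
I₀ = CLOSURE({ [D' → . D] }):
  [D' → . D] has the dot before D: add [D → . num], [D → . A], [D → . num f]
  [D → . A] has the dot before A: add [A → . num num], [A → . c f], [A → . num c], [A → . num]
No further items can be added.

I₀ = { [A → . c f], [A → . num c], [A → . num num], [A → . num], [D → . A], [D → . num f], [D → . num], [D' → . D] }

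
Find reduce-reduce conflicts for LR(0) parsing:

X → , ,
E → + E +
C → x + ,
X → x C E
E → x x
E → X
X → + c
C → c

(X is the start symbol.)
No reduce-reduce conflicts

A reduce-reduce conflict occurs when an LR(0) state has two complete items [A → α .] and [B → β .] — both call for a reduction, and with no lookahead the parser cannot choose between them.

Augment with X' → X and build the canonical LR(0) collection (I0 = CLOSURE({[X' → . X]}), then GOTO on every symbol after a dot until no new states appear). It has 19 states:
  I0: { [X → . + c], [X → . , ,], [X → . x C E], [X' → . X] }  — shift
  I1: { [X → + . c] }  — shift
  I2: { [X → , . ,] }  — shift
  I3: { [X' → X .] }  — accept
  I4: { [C → . c], [C → . x + ,], [X → x . C E] }  — shift
  I5: { [E → . + E +], [E → . X], [E → . x x], [X → . + c], [X → . , ,], [X → . x C E], [X → x C . E] }  — shift
  I6: { [C → c .] }  — reduce
  I7: { [C → x . + ,] }  — shift
  I8: { [C → x + . ,] }  — shift
  I9: { [C → x + , .] }  — reduce
  I10: { [E → + . E +], [E → . + E +], [E → . X], [E → . x x], [X → + . c], [X → . + c], [X → . , ,], [X → . x C E] }  — shift
  I11: { [X → x C E .] }  — reduce
  I12: { [E → X .] }  — reduce
  I13: { [C → . c], [C → . x + ,], [E → x . x], [X → x . C E] }  — shift
  I14: { [C → x . + ,], [E → x x .] }  — shift, reduce
  I15: { [E → + E . +] }  — shift
  I16: { [X → + c .] }  — reduce
  I17: { [E → + E + .] }  — reduce
  I18: { [X → , , .] }  — reduce

No state contains more than one complete item.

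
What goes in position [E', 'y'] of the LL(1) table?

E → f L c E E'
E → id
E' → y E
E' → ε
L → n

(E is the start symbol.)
E' → y E, E' → ε

To find M[E', 'y'], we find productions for E' where 'y' is in the predict set (PREDICT(N → α) = (FIRST(α) \ {ε}) ∪ (FOLLOW(N) if α ⇒* ε)).

Relevant sets:
  FOLLOW(E') = { $, 'y' }

E' → y E: PREDICT = { 'y' }
  'y' is in predict set, so this production goes in M[E', 'y']
E' → ε: PREDICT = { $, 'y' }
  'y' is in predict set, so this production goes in M[E', 'y']

M[E', 'y'] = E' → y E, E' → ε  (a multiply-defined cell — the grammar is not LL(1))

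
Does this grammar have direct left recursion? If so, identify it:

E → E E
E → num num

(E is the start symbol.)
Yes, E is left-recursive

E → E E: LEFT RECURSIVE (starts with E)
E → num num: starts with num

The grammar has direct left recursion on: E.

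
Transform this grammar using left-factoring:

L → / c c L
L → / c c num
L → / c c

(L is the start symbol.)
L → / c c L'
L' → L
L' → num
L' → ε

Left-factoring transforms A → αβ₁ | αβ₂ into A → αA' and A' → β₁ | β₂
(α is the longest common prefix among the alternatives). Repeat until
no nonterminal has two alternatives with a common prefix.

Round 1: L has alternatives sharing prefix '/ c c'. Introduce L': L → / c c L'
  Add: L' → L
  Add: L' → num
  Add: L' → ε

No remaining common prefixes — done.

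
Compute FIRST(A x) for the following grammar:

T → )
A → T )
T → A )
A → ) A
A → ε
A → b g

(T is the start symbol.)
{ ')', 'b', 'x' }

FIRST sets of the non-terminals involved (from the grammar, by fixed-point iteration):
  FIRST(A) = { ')', 'b', ε }

To compute FIRST(A x), process the symbols left to right:
Symbol A is a non-terminal. Add FIRST(A) \ {ε} = { ')', 'b' }
A is nullable (ε ∈ FIRST(A)), continue to the next symbol.
Symbol x is a terminal. Add 'x' and stop.
FIRST(A x) = { ')', 'b', 'x' }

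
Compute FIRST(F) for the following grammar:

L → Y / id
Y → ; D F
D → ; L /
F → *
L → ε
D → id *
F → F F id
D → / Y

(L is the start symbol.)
{ '*' }

To compute FIRST(F), examine every production with F on the left-hand side, reading each right-hand side left to right until a non-nullable symbol is reached.

From F → *:
  - '*' is a terminal: add '*' and stop
From F → F F id:
  - F is the symbol being defined: contributes nothing new
    F is not nullable, so stop

Collecting: FIRST(F) = { '*' }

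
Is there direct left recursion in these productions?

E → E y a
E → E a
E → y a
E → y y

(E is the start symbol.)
Yes, E is left-recursive

Direct left recursion occurs when N → N α for some non-terminal N (the right-hand side begins with the left-hand side itself).

E → E y a: LEFT RECURSIVE (starts with E)
E → E a: LEFT RECURSIVE (starts with E)
E → y a: starts with y
E → y y: starts with y

The grammar has direct left recursion on: E.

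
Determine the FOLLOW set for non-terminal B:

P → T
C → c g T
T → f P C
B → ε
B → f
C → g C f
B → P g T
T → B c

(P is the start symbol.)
To compute FOLLOW(B), find every occurrence of B on a right-hand side N → α B β: add FIRST(β) \ {ε}, and if β is empty or nullable also add FOLLOW(N). Iterate to a fixed point.

In T → B c: B is followed by c, add FIRST(c) \ {ε} = { 'c' }

Taking the union: FOLLOW(B) = { 'c' }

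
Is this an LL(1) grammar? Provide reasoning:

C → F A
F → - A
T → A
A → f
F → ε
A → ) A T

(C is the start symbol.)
Relevant sets:
  FOLLOW(F) = { ')', 'f' }

For F:
  PREDICT(F → '-' A) = { '-' }
  PREDICT(F → ε) = { ')', 'f' }
For A:
  PREDICT(A → f) = { 'f' }
  PREDICT(A → ')' A T) = { ')' }
C, T have a single production, so nothing to check there.

All predict sets are disjoint. The grammar IS LL(1).

Answer: Yes, the grammar is LL(1).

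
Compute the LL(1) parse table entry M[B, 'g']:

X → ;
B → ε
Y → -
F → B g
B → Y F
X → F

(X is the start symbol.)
B → ε

To find M[B, 'g'], we find productions for B where 'g' is in the predict set (PREDICT(N → α) = (FIRST(α) \ {ε}) ∪ (FOLLOW(N) if α ⇒* ε)).

Relevant sets:
  FIRST(Y) = { '-' }
  FOLLOW(B) = { 'g' }

B → ε: PREDICT = { 'g' }
  'g' is in predict set, so this production goes in M[B, 'g']
B → Y F: PREDICT = { '-' }

M[B, 'g'] = B → ε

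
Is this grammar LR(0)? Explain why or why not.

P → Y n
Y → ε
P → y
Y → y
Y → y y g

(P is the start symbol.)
No. Shift-reduce conflict between [Y → .] and [P → . y]

A grammar is LR(0) if no state in the canonical LR(0) collection has:
  - both a shift item (dot before a terminal) and a complete item (shift-reduce conflict), or
  - two or more complete items (reduce-reduce conflict; the accept item [P' → P .] counts as a complete item here).

Augment with P' → P and build the canonical LR(0) collection (I0 = CLOSURE({[P' → . P]}), then GOTO on every symbol after a dot until no new states appear). It has 7 states:
  I0: { [P → . Y n], [P → . y], [P' → . P], [Y → . y y g], [Y → . y], [Y → .] }  — shift, reduce
  I1: { [P' → P .] }  — accept
  I2: { [P → Y . n] }  — shift
  I3: { [P → y .], [Y → y . y g], [Y → y .] }  — shift, 2 reduces
  I4: { [Y → y y . g] }  — shift
  I5: { [Y → y y g .] }  — reduce
  I6: { [P → Y n .] }  — reduce

Conflict in state I0:
  Shift-reduce conflict between [Y → .] and [P → . y]
So the grammar is NOT LR(0).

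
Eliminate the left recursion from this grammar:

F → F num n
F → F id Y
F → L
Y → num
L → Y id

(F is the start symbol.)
F → L F'
F' → num n F'
F' → id Y F'
F' → ε
Y → num
L → Y id

F is directly left-recursive. The standard transformation for
  A → A α₁ | ... | A α_m | β₁ | ... | β_n
is
  A  → β₁ A' | ... | β_n A'
  A' → α₁ A' | ... | α_m A' | ε

F → L becomes F → L F'
F → F num n becomes F' → num n F'
F → F id Y becomes F' → id Y F'
Add F' → ε

Productions for other non-terminals are unchanged:
  Y → num
  L → Y id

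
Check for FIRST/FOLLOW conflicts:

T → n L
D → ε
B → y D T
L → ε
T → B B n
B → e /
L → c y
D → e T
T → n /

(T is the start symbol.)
A FIRST/FOLLOW conflict occurs when a non-terminal N has a nullable alternative N → β (β ⇒* ε) and another alternative N → α with FIRST(α) ∩ FOLLOW(N) ≠ ∅: on such a lookahead the parser cannot decide between expanding α and letting N vanish via β.

Nullable non-terminals: D, L.

D: nullable alternative(s) D → ε; FOLLOW(D) = { 'e', 'n', 'y' }
  D → ε: FIRST \ {ε} = { } — this is the only nullable alternative, skip
  D → e T: FIRST \ {ε} = { 'e' } — overlaps FOLLOW(D) on { 'e' }: CONFLICT

L: nullable alternative(s) L → ε; FOLLOW(L) = { $, 'e', 'n', 'y' }
  L → ε: FIRST \ {ε} = { } — this is the only nullable alternative, skip
  L → c y: FIRST \ {ε} = { 'c' } — disjoint from FOLLOW(L)

B, T have no nullable alternative, so no FIRST/FOLLOW check is needed there.

So the grammar has 1 FIRST/FOLLOW conflict (marked CONFLICT above).

Answer: Yes. D → e T with FOLLOW(D) on { 'e' }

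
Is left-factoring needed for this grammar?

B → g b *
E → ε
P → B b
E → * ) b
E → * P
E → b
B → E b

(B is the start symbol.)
Left-factoring is needed when two productions for the same non-terminal
share a common prefix on the right-hand side.

Productions for B:
  B → g b *
  B → E b
Productions for E:
  E → ε
  E → * ) b
  E → * P
  E → b

Found common prefix '*' in productions for E

Answer: Yes, E has productions with common prefix '*'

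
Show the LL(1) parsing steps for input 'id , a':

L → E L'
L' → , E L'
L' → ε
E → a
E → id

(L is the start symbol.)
Stack is shown with the top on the left.

Stack     Input     Action
--------------------------
L $       id , a $  output L → E L'
E L' $    id , a $  output E → id
id L' $   id , a $  match 'id'
L' $      , a $     output L' → , E L'
, E L' $  , a $     match ','
E L' $    a $       output E → a
a L' $    a $       match 'a'
L' $      $         output L' → ε
$         $         accept

The string is accepted.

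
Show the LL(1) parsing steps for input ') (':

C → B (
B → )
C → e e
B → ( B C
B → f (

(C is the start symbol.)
Stack is shown with the top on the left.

Stack  Input  Action
--------------------
C $    ) ( $  output C → B (
B ( $  ) ( $  output B → )
) ( $  ) ( $  match ')'
( $    ( $    match '('
$      $      accept

The string is accepted.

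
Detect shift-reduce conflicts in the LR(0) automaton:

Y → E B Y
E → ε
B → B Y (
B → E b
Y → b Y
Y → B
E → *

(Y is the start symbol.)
Augment with Y' → Y and build the canonical LR(0) collection (I0 = CLOSURE({[Y' → . Y]}), then GOTO on every symbol after a dot until no new states appear). It has 13 states:
  I0: { [B → . B Y (], [B → . E b], [E → . *], [E → .], [Y → . B], [Y → . E B Y], [Y → . b Y], [Y' → . Y] }  — shift, reduce
  I1: { [E → * .] }  — reduce
  I2: { [B → . B Y (], [B → . E b], [B → B . Y (], [E → . *], [E → .], [Y → . B], [Y → . E B Y], [Y → . b Y], [Y → B .] }  — shift, 2 reduces
  I3: { [B → . B Y (], [B → . E b], [B → E . b], [E → . *], [E → .], [Y → E . B Y] }  — shift, reduce
  I4: { [Y' → Y .] }  — accept
  I5: { [B → . B Y (], [B → . E b], [E → . *], [E → .], [Y → . B], [Y → . E B Y], [Y → . b Y], [Y → b . Y] }  — shift, reduce
  I6: { [Y → b Y .] }  — reduce
  I7: { [B → . B Y (], [B → . E b], [B → B . Y (], [E → . *], [E → .], [Y → . B], [Y → . E B Y], [Y → . b Y], [Y → E B . Y] }  — shift, reduce
  I8: { [B → E . b] }  — shift
  I9: { [B → E b .] }  — reduce
  I10: { [B → B Y . (], [Y → E B Y .] }  — shift, reduce
  I11: { [B → B Y ( .] }  — reduce
  I12: { [B → B Y . (] }  — shift

I0 contains reduce item [E → .] and shift items [E → . *], [Y → . b Y] — shift-reduce conflict.
I2 contains reduce items [E → .], [Y → B .] and shift items [E → . *], [Y → . b Y] — shift-reduce conflict.
I3 contains reduce item [E → .] and shift items [B → E . b], [E → . *] — shift-reduce conflict.
I5 contains reduce item [E → .] and shift items [E → . *], [Y → . b Y] — shift-reduce conflict.
I7 contains reduce item [E → .] and shift items [E → . *], [Y → . b Y] — shift-reduce conflict.
I10 contains reduce item [Y → E B Y .] and shift item [B → B Y . (] — shift-reduce conflict.

Answer: Yes — I0: [E → .] vs [E → . *]; I2: [E → .] vs [E → . *]; I3: [E → .] vs [B → E . b]; I5: [E → .] vs [E → . *]; I7: [E → .] vs [E → . *]; I10: [Y → E B Y .] vs [B → B Y . (]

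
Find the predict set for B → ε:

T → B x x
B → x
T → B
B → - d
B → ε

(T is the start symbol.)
PREDICT(B → ε) = (FIRST(RHS) \ {ε}) ∪ (FOLLOW(B) if ε ∈ FIRST(RHS), i.e. RHS ⇒* ε)
The right-hand side is ε (FIRST(ε) = { ε }), so the predict set is FOLLOW(B) = { $, 'x' }
PREDICT(B → ε) = { $, 'x' }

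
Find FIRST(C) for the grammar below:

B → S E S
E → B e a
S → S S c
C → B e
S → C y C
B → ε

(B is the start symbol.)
FIRST sets of the other non-terminals involved (by the same procedure, iterated to a fixed point):
  FIRST(B) = { 'e', ε }

From C → B e:
  - B is a non-terminal: add FIRST(B) \ {ε} = { 'e' }
    B is nullable, so continue to the next symbol
  - e is a terminal: add 'e' and stop

Collecting: FIRST(C) = { 'e' }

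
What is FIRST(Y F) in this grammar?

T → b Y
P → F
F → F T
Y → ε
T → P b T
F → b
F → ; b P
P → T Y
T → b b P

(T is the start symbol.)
{ ';', 'b' }

FIRST sets of the non-terminals involved (from the grammar, by fixed-point iteration):
  FIRST(Y) = { ε }
  FIRST(F) = { ';', 'b' }

To compute FIRST(Y F), process the symbols left to right:
Symbol Y is a non-terminal. Add FIRST(Y) \ {ε} = { }
Y is nullable (ε ∈ FIRST(Y)), continue to the next symbol.
Symbol F is a non-terminal. Add FIRST(F) \ {ε} = { ';', 'b' }
F is not nullable (ε ∉ FIRST(F)), so stop here.
FIRST(Y F) = { ';', 'b' }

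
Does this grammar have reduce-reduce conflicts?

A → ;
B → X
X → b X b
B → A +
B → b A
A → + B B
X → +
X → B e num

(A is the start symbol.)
No reduce-reduce conflicts

A reduce-reduce conflict occurs when an LR(0) state has two complete items [A → α .] and [B → β .] — both call for a reduction, and with no lookahead the parser cannot choose between them.

Augment with A' → A and build the canonical LR(0) collection (I0 = CLOSURE({[A' → . A]}), then GOTO on every symbol after a dot until no new states appear). It has 17 states:
  I0: { [A → . + B B], [A → . ;], [A' → . A] }  — shift
  I1: { [A → + . B B], [A → . + B B], [A → . ;], [B → . A +], [B → . X], [B → . b A], [X → . +], [X → . B e num], [X → . b X b] }  — shift
  I2: { [A → ; .] }  — reduce
  I3: { [A' → A .] }  — accept
  I4: { [A → + . B B], [A → . + B B], [A → . ;], [B → . A +], [B → . X], [B → . b A], [X → + .], [X → . +], [X → . B e num], [X → . b X b] }  — shift, reduce
  I5: { [B → A . +] }  — shift
  I6: { [A → + B . B], [A → . + B B], [A → . ;], [B → . A +], [B → . X], [B → . b A], [X → . +], [X → . B e num], [X → . b X b], [X → B . e num] }  — shift
  I7: { [B → X .] }  — reduce
  I8: { [A → . + B B], [A → . ;], [B → . A +], [B → . X], [B → . b A], [B → b . A], [X → . +], [X → . B e num], [X → . b X b], [X → b . X b] }  — shift
  I9: { [B → A . +], [B → b A .] }  — shift, reduce
  I10: { [X → B . e num] }  — shift
  I11: { [B → X .], [X → b X . b] }  — shift, reduce
  I12: { [X → b X b .] }  — reduce
  I13: { [X → B e . num] }  — shift
  I14: { [X → B e num .] }  — reduce
  I15: { [B → A + .] }  — reduce
  I16: { [A → + B B .], [X → B . e num] }  — shift, reduce

No state contains more than one complete item.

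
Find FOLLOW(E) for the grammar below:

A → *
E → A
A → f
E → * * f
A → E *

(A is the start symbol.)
{ '*' }

In A → E *: E is followed by '*', add FIRST('*') \ {ε} = { '*' }

Taking the union: FOLLOW(E) = { '*' }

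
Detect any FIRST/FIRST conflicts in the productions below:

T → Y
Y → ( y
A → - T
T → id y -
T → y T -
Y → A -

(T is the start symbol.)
No FIRST/FIRST conflicts.

A FIRST/FIRST conflict occurs when two productions N → α and N → β for the same non-terminal have FIRST(α) ∩ FIRST(β) ≠ ∅ (with ε ∈ FIRST of a nullable right-hand side, so two nullable alternatives also conflict).

FIRST sets of the non-terminals at (or reachable through a nullable prefix from) the front of some alternative:
  FIRST(Y) = { '(', '-' }
  FIRST(A) = { '-' }

Productions for T:
  T → Y: FIRST = { '(', '-' }
  T → id y -: FIRST = { 'id' }
  T → y T -: FIRST = { 'y' }
Productions for Y:
  Y → ( y: FIRST = { '(' }
  Y → A -: FIRST = { '-' }
A has only one production, so no FIRST/FIRST conflict is possible there.

All alternatives of each non-terminal have pairwise disjoint FIRST sets.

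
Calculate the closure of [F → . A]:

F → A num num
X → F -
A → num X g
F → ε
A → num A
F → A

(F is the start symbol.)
To compute CLOSURE, for each item [A → α.Bβ] where B is a non-terminal, add [B → .γ] for all productions B → γ; repeat for the newly added items until nothing changes.

Start with: [F → . A]
  [F → . A] has the dot before A: add [A → . num X g], [A → . num A]
No further items can be added.

CLOSURE = { [A → . num A], [A → . num X g], [F → . A] }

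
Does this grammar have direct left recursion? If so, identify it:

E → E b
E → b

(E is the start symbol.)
Yes, E is left-recursive

Direct left recursion occurs when N → N α for some non-terminal N (the right-hand side begins with the left-hand side itself).

E → E b: LEFT RECURSIVE (starts with E)
E → b: starts with b

The grammar has direct left recursion on: E.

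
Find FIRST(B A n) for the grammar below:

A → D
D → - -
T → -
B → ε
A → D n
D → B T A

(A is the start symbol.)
{ '-' }

FIRST sets of the non-terminals involved (from the grammar, by fixed-point iteration):
  FIRST(B) = { ε }
  FIRST(A) = { '-' }

To compute FIRST(B A n), process the symbols left to right:
Symbol B is a non-terminal. Add FIRST(B) \ {ε} = { }
B is nullable (ε ∈ FIRST(B)), continue to the next symbol.
Symbol A is a non-terminal. Add FIRST(A) \ {ε} = { '-' }
A is not nullable (ε ∉ FIRST(A)), so stop here.
FIRST(B A n) = { '-' }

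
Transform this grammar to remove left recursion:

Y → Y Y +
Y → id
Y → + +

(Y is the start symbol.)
Y → id Y'
Y → + + Y'
Y' → Y + Y'
Y' → ε

Y is directly left-recursive. The standard transformation for
  A → A α₁ | ... | A α_m | β₁ | ... | β_n
is
  A  → β₁ A' | ... | β_n A'
  A' → α₁ A' | ... | α_m A' | ε

Y → id becomes Y → id Y'
Y → + + becomes Y → + + Y'
Y → Y Y + becomes Y' → Y + Y'
Add Y' → ε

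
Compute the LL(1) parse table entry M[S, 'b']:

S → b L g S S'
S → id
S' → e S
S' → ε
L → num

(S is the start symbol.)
S → b L g S S'

To find M[S, 'b'], we find productions for S where 'b' is in the predict set (PREDICT(N → α) = (FIRST(α) \ {ε}) ∪ (FOLLOW(N) if α ⇒* ε)).

S → b L g S S': PREDICT = { 'b' }
  'b' is in predict set, so this production goes in M[S, 'b']
S → id: PREDICT = { 'id' }

M[S, 'b'] = S → b L g S S'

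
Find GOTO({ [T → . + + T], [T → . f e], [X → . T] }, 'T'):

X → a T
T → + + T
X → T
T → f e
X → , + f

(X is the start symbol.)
GOTO(I, 'T') = CLOSURE({ [A → αX.β] : [A → α.Xβ] ∈ I, X = 'T' })

Items with dot before 'T', with the dot advanced:
  [X → . T] → [X → T .]
Closure adds nothing (no advanced item has the dot before a non-terminal).

GOTO = { [X → T .] }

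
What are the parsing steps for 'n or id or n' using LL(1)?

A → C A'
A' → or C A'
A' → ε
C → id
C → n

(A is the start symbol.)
LL(1) parsing maintains a stack (initially the start symbol over $) and the input. At each step: if the stack top is a terminal, match it against the current input token; if it is a non-terminal N, replace it with the RHS of M[N, lookahead] (the unique production whose predict set contains the lookahead).

Stack is shown with the top on the left.

Stack      Input           Action
---------------------------------
A $        n or id or n $  output A → C A'
C A' $     n or id or n $  output C → n
n A' $     n or id or n $  match 'n'
A' $       or id or n $    output A' → or C A'
or C A' $  or id or n $    match 'or'
C A' $     id or n $       output C → id
id A' $    id or n $       match 'id'
A' $       or n $          output A' → or C A'
or C A' $  or n $          match 'or'
C A' $     n $             output C → n
n A' $     n $             match 'n'
A' $       $               output A' → ε
$          $               accept

The string is accepted.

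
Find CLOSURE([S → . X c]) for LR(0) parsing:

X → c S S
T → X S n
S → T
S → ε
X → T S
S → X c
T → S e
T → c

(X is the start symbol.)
{ [S → . T], [S → . X c], [S → .], [T → . S e], [T → . X S n], [T → . c], [X → . T S], [X → . c S S] }

To compute CLOSURE, for each item [A → α.Bβ] where B is a non-terminal, add [B → .γ] for all productions B → γ; repeat for the newly added items until nothing changes.

Start with: [S → . X c]
  [S → . X c] has the dot before X: add [X → . c S S], [X → . T S]
  [X → . T S] has the dot before T: add [T → . X S n], [T → . S e], [T → . c]
  [T → . S e] has the dot before S: add [S → . T], [S → .]
No further items can be added.

CLOSURE = { [S → . T], [S → . X c], [S → .], [T → . S e], [T → . X S n], [T → . c], [X → . T S], [X → . c S S] }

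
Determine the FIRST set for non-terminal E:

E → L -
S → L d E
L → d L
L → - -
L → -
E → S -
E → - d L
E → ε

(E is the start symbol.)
To compute FIRST(E), examine every production with E on the left-hand side, reading each right-hand side left to right until a non-nullable symbol is reached.

FIRST sets of the other non-terminals involved (by the same procedure, iterated to a fixed point):
  FIRST(L) = { '-', 'd' }
  FIRST(S) = { '-', 'd' }

From E → L -:
  - L is a non-terminal: add FIRST(L) \ {ε} = { '-', 'd' }
    L is not nullable, so stop
From E → S -:
  - S is a non-terminal: add FIRST(S) \ {ε} = { '-', 'd' }
    S is not nullable, so stop
From E → - d L:
  - '-' is a terminal: add '-' and stop
From E → ε:
  - ε-production, so ε ∈ FIRST(E)

Collecting: FIRST(E) = { '-', 'd', ε }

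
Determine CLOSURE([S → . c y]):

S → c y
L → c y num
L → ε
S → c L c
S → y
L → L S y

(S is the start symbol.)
{ [S → . c y] }

To compute CLOSURE, for each item [A → α.Bβ] where B is a non-terminal, add [B → .γ] for all productions B → γ; repeat for the newly added items until nothing changes.

Start with: [S → . c y]
The dot precedes the terminal c, so nothing is added.

CLOSURE = { [S → . c y] }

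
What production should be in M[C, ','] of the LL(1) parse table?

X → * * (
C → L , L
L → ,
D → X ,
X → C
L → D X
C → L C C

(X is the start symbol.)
C → L , L, C → L C C

To find M[C, ','], we find productions for C where ',' is in the predict set (PREDICT(N → α) = (FIRST(α) \ {ε}) ∪ (FOLLOW(N) if α ⇒* ε)).

Relevant sets:
  FIRST(L) = { '*', ',' }

C → L , L: PREDICT = { '*', ',' }
  ',' is in predict set, so this production goes in M[C, ',']
C → L C C: PREDICT = { '*', ',' }
  ',' is in predict set, so this production goes in M[C, ',']

M[C, ','] = C → L , L, C → L C C  (a multiply-defined cell — the grammar is not LL(1))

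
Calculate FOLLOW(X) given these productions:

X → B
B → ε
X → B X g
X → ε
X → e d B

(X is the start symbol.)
{ $, 'g' }

X is the start symbol, so $ ∈ FOLLOW(X).
In X → B X g: X is followed by g, add FIRST(g) \ {ε} = { 'g' }

Taking the union: FOLLOW(X) = { $, 'g' }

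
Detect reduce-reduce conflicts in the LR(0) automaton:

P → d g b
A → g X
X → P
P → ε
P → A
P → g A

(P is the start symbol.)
A reduce-reduce conflict occurs when an LR(0) state has two complete items [A → α .] and [B → β .] — both call for a reduction, and with no lookahead the parser cannot choose between them.

Augment with P' → P and build the canonical LR(0) collection (I0 = CLOSURE({[P' → . P]}), then GOTO on every symbol after a dot until no new states appear). It has 10 states:
  I0: { [A → . g X], [P → . A], [P → . d g b], [P → . g A], [P → .], [P' → . P] }  — shift, reduce
  I1: { [P → A .] }  — reduce
  I2: { [P' → P .] }  — accept
  I3: { [P → d . g b] }  — shift
  I4: { [A → . g X], [A → g . X], [P → . A], [P → . d g b], [P → . g A], [P → .], [P → g . A], [X → . P] }  — shift, reduce
  I5: { [P → A .], [P → g A .] }  — 2 reduces
  I6: { [X → P .] }  — reduce
  I7: { [A → g X .] }  — reduce
  I8: { [P → d g . b] }  — shift
  I9: { [P → d g b .] }  — reduce

I5 contains complete items [P → A .], [P → g A .] — reduce-reduce conflict.

Answer: Yes — I5: [P → A .] vs [P → g A .]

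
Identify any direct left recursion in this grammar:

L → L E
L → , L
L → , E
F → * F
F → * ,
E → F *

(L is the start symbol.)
Yes, L is left-recursive

Direct left recursion occurs when N → N α for some non-terminal N (the right-hand side begins with the left-hand side itself).

L → L E: LEFT RECURSIVE (starts with L)
L → , L: starts with ','
L → , E: starts with ','
F → * F: starts with '*'
F → * ,: starts with '*'
E → F *: starts with F

The grammar has direct left recursion on: L.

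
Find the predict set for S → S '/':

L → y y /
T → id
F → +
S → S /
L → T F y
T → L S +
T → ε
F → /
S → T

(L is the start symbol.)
PREDICT(S → S '/') = (FIRST(RHS) \ {ε}) ∪ (FOLLOW(S) if ε ∈ FIRST(RHS), i.e. RHS ⇒* ε)
FIRST(S) = { '+', '/', 'id', 'y', ε }
FIRST(S '/') = { '+', '/', 'id', 'y' }
ε ∉ FIRST(S '/'), so FOLLOW(S) is not added.
PREDICT(S → S '/') = { '+', '/', 'id', 'y' }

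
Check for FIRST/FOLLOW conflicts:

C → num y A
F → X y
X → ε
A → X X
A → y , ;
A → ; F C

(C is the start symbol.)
No FIRST/FOLLOW conflicts.

A FIRST/FOLLOW conflict occurs when a non-terminal N has a nullable alternative N → β (β ⇒* ε) and another alternative N → α with FIRST(α) ∩ FOLLOW(N) ≠ ∅: on such a lookahead the parser cannot decide between expanding α and letting N vanish via β.

Nullable non-terminals: A, X.
FIRST sets used below: FIRST(X) = { ε }

A: nullable alternative(s) A → X X; FOLLOW(A) = { $ }
  A → X X: FIRST \ {ε} = { } — this is the only nullable alternative, skip
  A → y , ;: FIRST \ {ε} = { 'y' } — disjoint from FOLLOW(A)
  A → ; F C: FIRST \ {ε} = { ';' } — disjoint from FOLLOW(A)
X has a nullable alternative but only one production, so nothing to check.

C, F have no nullable alternative, so no FIRST/FOLLOW check is needed there.

No FIRST/FOLLOW conflicts found.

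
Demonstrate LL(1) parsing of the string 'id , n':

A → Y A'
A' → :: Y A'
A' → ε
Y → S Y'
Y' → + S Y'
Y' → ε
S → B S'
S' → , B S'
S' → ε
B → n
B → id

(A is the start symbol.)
LL(1) parsing maintains a stack (initially the start symbol over $) and the input. At each step: if the stack top is a terminal, match it against the current input token; if it is a non-terminal N, replace it with the RHS of M[N, lookahead] (the unique production whose predict set contains the lookahead).

Stack is shown with the top on the left.

Stack           Input     Action
--------------------------------
A $             id , n $  output A → Y A'
Y A' $          id , n $  output Y → S Y'
S Y' A' $       id , n $  output S → B S'
B S' Y' A' $    id , n $  output B → id
id S' Y' A' $   id , n $  match 'id'
S' Y' A' $      , n $     output S' → , B S'
, B S' Y' A' $  , n $     match ','
B S' Y' A' $    n $       output B → n
n S' Y' A' $    n $       match 'n'
S' Y' A' $      $         output S' → ε
Y' A' $         $         output Y' → ε
A' $            $         output A' → ε
$               $         accept

The string is accepted.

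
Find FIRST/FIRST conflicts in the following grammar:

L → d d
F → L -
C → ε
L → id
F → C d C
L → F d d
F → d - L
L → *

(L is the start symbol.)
FIRST sets of the non-terminals at (or reachable through a nullable prefix from) the front of some alternative:
  FIRST(F) = { '*', 'd', 'id' }
  FIRST(L) = { '*', 'd', 'id' }
  FIRST(C) = { ε }

Productions for L:
  L → d d: FIRST = { 'd' }
  L → id: FIRST = { 'id' }
  L → F d d: FIRST = { '*', 'd', 'id' }
  L → *: FIRST = { '*' }
Productions for F:
  F → L -: FIRST = { '*', 'd', 'id' }
  F → C d C: FIRST = { 'd' }
  F → d - L: FIRST = { 'd' }
C has only one production, so no FIRST/FIRST conflict is possible there.

Conflict for L: L → d d and L → F d d
  Overlap: { 'd' }
Conflict for L: L → id and L → F d d
  Overlap: { 'id' }
Conflict for L: L → F d d and L → *
  Overlap: { '*' }
Conflict for F: F → L - and F → C d C
  Overlap: { 'd' }
Conflict for F: F → L - and F → d - L
  Overlap: { 'd' }
Conflict for F: F → C d C and F → d - L
  Overlap: { 'd' }

Answer: Yes. L → d d / L → F d d on { 'd' }; L → id / L → F d d on { 'id' }; L → F d d / L → '*' on { '*' }; F → L '-' / F → C d C on { 'd' }; F → L '-' / F → d '-' L on { 'd' }; F → C d C / F → d '-' L on { 'd' }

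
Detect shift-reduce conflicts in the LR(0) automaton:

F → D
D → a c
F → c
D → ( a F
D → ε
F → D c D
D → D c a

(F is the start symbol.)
A shift-reduce conflict occurs when an LR(0) state has both:
  - a complete (reduce) item [A → α .] (dot at the end), and
  - a shift item [B → β . c γ] (dot before a terminal).

Augment with F' → F and build the canonical LR(0) collection (I0 = CLOSURE({[F' → . F]}), then GOTO on every symbol after a dot until no new states appear). It has 14 states:
  I0: { [D → . ( a F], [D → . D c a], [D → . a c], [D → .], [F → . D c D], [F → . D], [F → . c], [F' → . F] }  — shift, reduce
  I1: { [D → ( . a F] }  — shift
  I2: { [D → D . c a], [F → D . c D], [F → D .] }  — shift, reduce
  I3: { [F' → F .] }  — accept
  I4: { [D → a . c] }  — shift
  I5: { [F → c .] }  — reduce
  I6: { [D → a c .] }  — reduce
  I7: { [D → . ( a F], [D → . D c a], [D → . a c], [D → .], [D → D c . a], [F → D c . D] }  — shift, reduce
  I8: { [D → D . c a], [F → D c D .] }  — shift, reduce
  I9: { [D → D c a .], [D → a . c] }  — shift, reduce
  I10: { [D → D c . a] }  — shift
  I11: { [D → D c a .] }  — reduce
  I12: { [D → ( a . F], [D → . ( a F], [D → . D c a], [D → . a c], [D → .], [F → . D c D], [F → . D], [F → . c] }  — shift, reduce
  I13: { [D → ( a F .] }  — reduce

I0 contains reduce item [D → .] and shift items [D → . ( a F], [D → . a c], [F → . c] — shift-reduce conflict.
I2 contains reduce item [F → D .] and shift items [D → D . c a], [F → D . c D] — shift-reduce conflict.
I7 contains reduce item [D → .] and shift items [D → . ( a F], [D → D c . a], [D → . a c] — shift-reduce conflict.
I8 contains reduce item [F → D c D .] and shift item [D → D . c a] — shift-reduce conflict.
I9 contains reduce item [D → D c a .] and shift item [D → a . c] — shift-reduce conflict.
I12 contains reduce item [D → .] and shift items [D → . ( a F], [D → . a c], [F → . c] — shift-reduce conflict.

Answer: Yes — I0: [D → .] vs [D → . ( a F]; I2: [F → D .] vs [D → D . c a]; I7: [D → .] vs [D → . ( a F]; I8: [F → D c D .] vs [D → D . c a]; I9: [D → D c a .] vs [D → a . c]; I12: [D → .] vs [D → . ( a F]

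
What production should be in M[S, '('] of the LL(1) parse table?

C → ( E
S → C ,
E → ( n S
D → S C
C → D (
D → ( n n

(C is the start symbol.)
To find M[S, '('], we find productions for S where '(' is in the predict set (PREDICT(N → α) = (FIRST(α) \ {ε}) ∪ (FOLLOW(N) if α ⇒* ε)).

Relevant sets:
  FIRST(C) = { '(' }

S → C ,: PREDICT = { '(' }
  '(' is in predict set, so this production goes in M[S, '(']

M[S, '('] = S → C ,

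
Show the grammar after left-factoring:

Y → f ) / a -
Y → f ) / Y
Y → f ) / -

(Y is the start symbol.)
Y → f ) / Y'
Y' → a -
Y' → Y
Y' → -

Left-factoring transforms A → αβ₁ | αβ₂ into A → αA' and A' → β₁ | β₂
(α is the longest common prefix among the alternatives). Repeat until
no nonterminal has two alternatives with a common prefix.

Round 1: Y has alternatives sharing prefix 'f ) /'. Introduce Y': Y → f ) / Y'
  Add: Y' → a -
  Add: Y' → Y
  Add: Y' → -

No remaining common prefixes — done.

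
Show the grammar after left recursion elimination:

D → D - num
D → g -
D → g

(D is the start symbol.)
D is directly left-recursive. The standard transformation for
  A → A α₁ | ... | A α_m | β₁ | ... | β_n
is
  A  → β₁ A' | ... | β_n A'
  A' → α₁ A' | ... | α_m A' | ε

D → g - becomes D → g - D'
D → g becomes D → g D'
D → D - num becomes D' → - num D'
Add D' → ε

Resulting grammar:
D → g - D'
D → g D'
D' → - num D'
D' → ε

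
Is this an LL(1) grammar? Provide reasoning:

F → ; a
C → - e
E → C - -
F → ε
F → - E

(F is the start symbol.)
Yes, the grammar is LL(1).

Relevant sets:
  FOLLOW(F) = { $ }

For F:
  PREDICT(F → ';' a) = { ';' }
  PREDICT(F → ε) = { $ }
  PREDICT(F → '-' E) = { '-' }
C, E have a single production, so nothing to check there.

All predict sets are disjoint. The grammar IS LL(1).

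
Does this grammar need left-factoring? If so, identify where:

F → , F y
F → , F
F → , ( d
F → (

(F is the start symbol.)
Left-factoring is needed when two productions for the same non-terminal
share a common prefix on the right-hand side.

Productions for F:
  F → , F y
  F → , F
  F → , ( d
  F → (

Found common prefix ',' in productions for F

Answer: Yes, F has productions with common prefix ','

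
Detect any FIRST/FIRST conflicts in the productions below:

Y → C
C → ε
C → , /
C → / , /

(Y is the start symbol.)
No FIRST/FIRST conflicts.

A FIRST/FIRST conflict occurs when two productions N → α and N → β for the same non-terminal have FIRST(α) ∩ FIRST(β) ≠ ∅ (with ε ∈ FIRST of a nullable right-hand side, so two nullable alternatives also conflict).

Productions for C:
  C → ε: FIRST = { ε }
  C → , /: FIRST = { ',' }
  C → / , /: FIRST = { '/' }
Y has only one production, so no FIRST/FIRST conflict is possible there.

All alternatives of each non-terminal have pairwise disjoint FIRST sets.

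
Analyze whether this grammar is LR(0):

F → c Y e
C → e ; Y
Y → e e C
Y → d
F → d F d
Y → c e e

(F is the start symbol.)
Yes, the grammar is LR(0)

Augment with F' → F and build the canonical LR(0) collection (I0 = CLOSURE({[F' → . F]}), then GOTO on every symbol after a dot until no new states appear). It has 18 states:
  I0: { [F → . c Y e], [F → . d F d], [F' → . F] }  — shift
  I1: { [F' → F .] }  — accept
  I2: { [F → c . Y e], [Y → . c e e], [Y → . d], [Y → . e e C] }  — shift
  I3: { [F → . c Y e], [F → . d F d], [F → d . F d] }  — shift
  I4: { [F → d F . d] }  — shift
  I5: { [F → d F d .] }  — reduce
  I6: { [F → c Y . e] }  — shift
  I7: { [Y → c . e e] }  — shift
  I8: { [Y → d .] }  — reduce
  I9: { [Y → e . e C] }  — shift
  I10: { [C → . e ; Y], [Y → e e . C] }  — shift
  I11: { [Y → e e C .] }  — reduce
  I12: { [C → e . ; Y] }  — shift
  I13: { [C → e ; . Y], [Y → . c e e], [Y → . d], [Y → . e e C] }  — shift
  I14: { [C → e ; Y .] }  — reduce
  I15: { [Y → c e . e] }  — shift
  I16: { [Y → c e e .] }  — reduce
  I17: { [F → c Y e .] }  — reduce

Every state is either a pure shift/goto state or contains exactly one complete item and nothing to shift — no conflicts. The grammar is LR(0).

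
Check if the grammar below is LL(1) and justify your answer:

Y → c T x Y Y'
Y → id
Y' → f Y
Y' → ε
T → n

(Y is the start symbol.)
A grammar is LL(1) if for each non-terminal N with multiple productions, the predict sets of those productions are pairwise disjoint, where PREDICT(N → α) = (FIRST(α) \ {ε}) ∪ (FOLLOW(N) if α ⇒* ε).

Relevant sets:
  FOLLOW(Y') = { $, 'f' }

For Y:
  PREDICT(Y → c T x Y Y') = { 'c' }
  PREDICT(Y → id) = { 'id' }
For Y':
  PREDICT(Y' → f Y) = { 'f' }
  PREDICT(Y' → ε) = { $, 'f' }
T has a single production, so nothing to check there.

Conflict found: Predict set conflict for Y': { 'f' }
The grammar is NOT LL(1).

Answer: No. Predict set conflict for Y': { 'f' }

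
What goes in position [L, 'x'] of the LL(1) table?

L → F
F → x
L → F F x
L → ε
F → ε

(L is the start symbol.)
To find M[L, 'x'], we find productions for L where 'x' is in the predict set (PREDICT(N → α) = (FIRST(α) \ {ε}) ∪ (FOLLOW(N) if α ⇒* ε)).

Relevant sets:
  FIRST(F) = { 'x', ε }
  FOLLOW(L) = { $ }

L → F: PREDICT = { $, 'x' }
  'x' is in predict set, so this production goes in M[L, 'x']
L → F F x: PREDICT = { 'x' }
  'x' is in predict set, so this production goes in M[L, 'x']
L → ε: PREDICT = { $ }

M[L, 'x'] = L → F, L → F F x  (a multiply-defined cell — the grammar is not LL(1))

Answer: L → F, L → F F x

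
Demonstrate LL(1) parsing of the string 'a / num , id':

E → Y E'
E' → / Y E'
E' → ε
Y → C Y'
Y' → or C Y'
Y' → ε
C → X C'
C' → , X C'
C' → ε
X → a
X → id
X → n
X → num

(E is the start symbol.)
LL(1) parsing maintains a stack (initially the start symbol over $) and the input. At each step: if the stack top is a terminal, match it against the current input token; if it is a non-terminal N, replace it with the RHS of M[N, lookahead] (the unique production whose predict set contains the lookahead).

Stack is shown with the top on the left.

Stack           Input           Action
--------------------------------------
E $             a / num , id $  output E → Y E'
Y E' $          a / num , id $  output Y → C Y'
C Y' E' $       a / num , id $  output C → X C'
X C' Y' E' $    a / num , id $  output X → a
a C' Y' E' $    a / num , id $  match 'a'
C' Y' E' $      / num , id $    output C' → ε
Y' E' $         / num , id $    output Y' → ε
E' $            / num , id $    output E' → / Y E'
/ Y E' $        / num , id $    match '/'
Y E' $          num , id $      output Y → C Y'
C Y' E' $       num , id $      output C → X C'
X C' Y' E' $    num , id $      output X → num
num C' Y' E' $  num , id $      match 'num'
C' Y' E' $      , id $          output C' → , X C'
, X C' Y' E' $  , id $          match ','
X C' Y' E' $    id $            output X → id
id C' Y' E' $   id $            match 'id'
C' Y' E' $      $               output C' → ε
Y' E' $         $               output Y' → ε
E' $            $               output E' → ε
$               $               accept

The string is accepted.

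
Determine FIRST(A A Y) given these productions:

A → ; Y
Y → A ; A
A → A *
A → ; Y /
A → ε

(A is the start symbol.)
FIRST sets of the non-terminals involved (from the grammar, by fixed-point iteration):
  FIRST(A) = { '*', ';', ε }
  FIRST(Y) = { '*', ';' }

To compute FIRST(A A Y), process the symbols left to right:
Symbol A is a non-terminal. Add FIRST(A) \ {ε} = { '*', ';' }
A is nullable (ε ∈ FIRST(A)), continue to the next symbol.
Symbol A is a non-terminal. Add FIRST(A) \ {ε} = { '*', ';' }
A is nullable (ε ∈ FIRST(A)), continue to the next symbol.
Symbol Y is a non-terminal. Add FIRST(Y) \ {ε} = { '*', ';' }
Y is not nullable (ε ∉ FIRST(Y)), so stop here.
FIRST(A A Y) = { '*', ';' }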